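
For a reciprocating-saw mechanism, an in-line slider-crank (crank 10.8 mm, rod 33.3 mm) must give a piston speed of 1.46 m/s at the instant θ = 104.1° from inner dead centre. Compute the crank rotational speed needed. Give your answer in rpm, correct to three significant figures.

For an in-line slider-crank, |v_piston| = rω|sinθ|·[1 + r cosθ/√(L² − r² sin²θ)].
With r = 0.0108 m, L = 0.0333 m, θ = 104.1°: the bracketed kinematic factor |dx/dθ| = 0.0096028 m.
ω = v/|dx/dθ| = 1.46/0.0096028 = 152.04 rad/s.
N = 60ω/(2π) = 1451.9 rpm.

1450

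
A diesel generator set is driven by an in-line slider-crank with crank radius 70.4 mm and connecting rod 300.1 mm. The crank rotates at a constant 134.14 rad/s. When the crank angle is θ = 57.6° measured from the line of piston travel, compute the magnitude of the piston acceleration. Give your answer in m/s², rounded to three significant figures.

ω = 134.1 rad/s
x(θ) = r cosθ + √(L² − r² sin²θ); with ω constant, a = ω²·d²x/dθ².
d²x/dθ² = −r cosθ − r²(cos2θ)/√u − r⁴ sin²2θ/(4u^{3/2}),  u = L² − r² sin²θ = 0.0865268 m².
Substituting r = 0.0704 m, L = 0.3001 m, θ = 57.6°: d²x/dθ² = -0.030746 m.
a = ω²·d²x/dθ² = (134.1)²·(-0.030746) = -553.23 m/s²;  |a| = 553.23 m/s².

553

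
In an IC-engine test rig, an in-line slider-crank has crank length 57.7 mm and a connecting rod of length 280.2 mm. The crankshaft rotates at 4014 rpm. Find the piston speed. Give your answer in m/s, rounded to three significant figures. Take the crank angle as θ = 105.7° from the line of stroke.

22.0

ω = 2π·4014/60 = 420.3 rad/s
For an in-line slider-crank, x = r cosθ + √(L² − r² sin²θ), so v = −rω sinθ·[1 + r cosθ/√(L² − r² sin²θ)].
With r = 0.0577 m, L = 0.2802 m, θ = 105.7°: √(L² − r² sin²θ) = 0.27464 m.
v = −0.0577·420.3·0.96269·[1 + 0.0577·-0.27060/0.27464] = -22.022 m/s.
|v| = 22.022 m/s.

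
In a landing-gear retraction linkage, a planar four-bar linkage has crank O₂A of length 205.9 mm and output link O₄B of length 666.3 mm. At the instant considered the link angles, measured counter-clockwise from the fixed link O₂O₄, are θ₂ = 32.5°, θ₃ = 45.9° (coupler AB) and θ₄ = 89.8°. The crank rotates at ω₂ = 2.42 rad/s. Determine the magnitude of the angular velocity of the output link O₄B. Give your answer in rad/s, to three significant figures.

ω₂ = 2.42 rad/s
Differentiating the loop-closure r₂e^{iθ₂}+r₃e^{iθ₃}=r₁+r₄e^{iθ₄} gives r₂ω₂e^{iθ₂}+r₃ω₃e^{iθ₃}=r₄ω₄e^{iθ₄}.
Eliminating the other unknown: ω₄ = r₂ω₂ sin(θ₂−θ₃) / [r₄ sin(θ₄−θ₃)].
Numerator sine = -0.23175; denominator sine = +0.69340.
Result = 0.2059·2.42·(-0.23175) / (0.6663·(+0.69340)) = -0.24994 rad/s; magnitude 0.24994 rad/s.

0.250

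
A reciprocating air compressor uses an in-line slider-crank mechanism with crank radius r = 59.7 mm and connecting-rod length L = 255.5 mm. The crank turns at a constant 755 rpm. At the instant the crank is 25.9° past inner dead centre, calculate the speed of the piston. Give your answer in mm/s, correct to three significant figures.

2500

ω = 2π·755/60 = 79.06 rad/s
For an in-line slider-crank, x = r cosθ + √(L² − r² sin²θ), so v = −rω sinθ·[1 + r cosθ/√(L² − r² sin²θ)].
With r = 0.0597 m, L = 0.2555 m, θ = 25.9°: √(L² − r² sin²θ) = 0.25417 m.
v = −0.0597·79.06·0.43680·[1 + 0.0597·0.89956/0.25417] = -2.4974 m/s.
|v| = 2.4974 m/s = 2497.4 mm/s.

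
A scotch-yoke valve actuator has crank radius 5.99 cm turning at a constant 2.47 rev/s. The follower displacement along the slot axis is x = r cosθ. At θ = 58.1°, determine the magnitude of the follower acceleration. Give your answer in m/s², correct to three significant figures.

7.62

ω = 15.52 rad/s (from 2.47 rev/s).
x = r cosθ ⇒ ẍ = −rω² cosθ (ω constant).
|a| = rω²|cosθ| = 0.0599·(15.52)²·|cos 58.1°| = 7.6239 m/s².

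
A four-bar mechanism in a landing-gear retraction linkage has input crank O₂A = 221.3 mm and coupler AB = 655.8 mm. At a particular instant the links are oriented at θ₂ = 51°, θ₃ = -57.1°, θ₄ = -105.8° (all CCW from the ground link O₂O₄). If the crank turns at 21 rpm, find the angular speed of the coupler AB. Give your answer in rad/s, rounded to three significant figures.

ω₂ = 2.199 rad/s (from 21 rpm).
Differentiating the loop-closure r₂e^{iθ₂}+r₃e^{iθ₃}=r₁+r₄e^{iθ₄} gives r₂ω₂e^{iθ₂}+r₃ω₃e^{iθ₃}=r₄ω₄e^{iθ₄}.
Eliminating the other unknown: ω₃ = r₂ω₂ sin(θ₄−θ₂) / [r₃ sin(θ₃−θ₄)].
Numerator sine = -0.39394; denominator sine = +0.75126.
Result = 0.2213·2.199·(-0.39394) / (0.6558·(+0.75126)) = -0.38913 rad/s; magnitude 0.38913 rad/s.

0.389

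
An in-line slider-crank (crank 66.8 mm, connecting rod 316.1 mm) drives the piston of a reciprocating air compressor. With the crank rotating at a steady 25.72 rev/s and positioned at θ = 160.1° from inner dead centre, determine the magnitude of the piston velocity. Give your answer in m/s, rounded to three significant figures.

2.94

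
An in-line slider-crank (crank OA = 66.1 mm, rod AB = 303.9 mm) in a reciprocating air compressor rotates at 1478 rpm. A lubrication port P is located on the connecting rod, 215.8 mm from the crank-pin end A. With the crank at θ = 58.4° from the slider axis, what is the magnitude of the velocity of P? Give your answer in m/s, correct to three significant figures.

9.56

ω = 154.8 rad/s.  Crank-pin speed |V_A| = rω = 10.231 m/s, perpendicular to OA.
Rod angle: sinφ = −(r/L) sinθ ⇒ φ = -10.676°; ω_rod = −rω cosθ/√(L²−r²sin²θ) = -17.951 rad/s.
V_P = V_A + ω_rod × AP, with AP = 0.2158 m along the rod.
Components: V_Px = −rω sinθ − a·ω_rod·sinφ = -9.4314 m/s;  V_Py = rω cosθ + a·ω_rod·cosφ = +1.5541 m/s.
|V_P| = √(V_Px² + V_Py²) = 9.5586 m/s.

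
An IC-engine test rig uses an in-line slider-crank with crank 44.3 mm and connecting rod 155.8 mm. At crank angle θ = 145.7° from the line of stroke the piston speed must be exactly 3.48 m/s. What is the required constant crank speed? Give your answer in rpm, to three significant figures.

1750

For an in-line slider-crank, |v_piston| = rω|sinθ|·[1 + r cosθ/√(L² − r² sin²θ)].
With r = 0.0443 m, L = 0.1558 m, θ = 145.7°: the bracketed kinematic factor |dx/dθ| = 0.019024 m.
ω = v/|dx/dθ| = 3.48/0.019024 = 182.93 rad/s.
N = 60ω/(2π) = 1746.9 rpm.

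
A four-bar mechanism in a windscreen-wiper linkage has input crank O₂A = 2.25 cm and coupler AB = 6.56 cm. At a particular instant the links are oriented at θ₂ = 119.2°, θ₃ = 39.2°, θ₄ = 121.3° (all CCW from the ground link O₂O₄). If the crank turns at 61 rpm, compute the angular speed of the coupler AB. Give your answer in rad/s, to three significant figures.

ω₂ = 6.388 rad/s (from 61 rpm).
Differentiating the loop-closure r₂e^{iθ₂}+r₃e^{iθ₃}=r₁+r₄e^{iθ₄} gives r₂ω₂e^{iθ₂}+r₃ω₃e^{iθ₃}=r₄ω₄e^{iθ₄}.
Eliminating the other unknown: ω₃ = r₂ω₂ sin(θ₄−θ₂) / [r₃ sin(θ₃−θ₄)].
Numerator sine = +0.03664; denominator sine = -0.99051.
Result = 0.0225·6.388·(+0.03664) / (0.0656·(-0.99051)) = -0.081055 rad/s; magnitude 0.081055 rad/s.

0.0811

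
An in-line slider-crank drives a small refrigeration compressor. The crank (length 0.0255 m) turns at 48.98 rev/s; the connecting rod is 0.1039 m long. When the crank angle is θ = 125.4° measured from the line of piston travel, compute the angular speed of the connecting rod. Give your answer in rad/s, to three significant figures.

44.7

ω = 307.8 rad/s (converted from 48.98 rev/s).
The rod makes angle φ with the slider axis where L sinφ = r sinθ; differentiating, L cosφ·φ̇ = r ω cosθ.
L cosφ = √(L² − r² sin²θ) = 0.1018 m.
|ω_rod| = r ω |cosθ| / √(L² − r² sin²θ) = 0.0255·307.8·0.57928/0.1018 = 44.656 rad/s.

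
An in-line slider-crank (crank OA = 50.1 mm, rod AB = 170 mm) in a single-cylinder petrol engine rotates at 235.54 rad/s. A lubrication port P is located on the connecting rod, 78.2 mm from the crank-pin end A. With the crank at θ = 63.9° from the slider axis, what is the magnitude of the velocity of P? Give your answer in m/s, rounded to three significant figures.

ω = 235.5 rad/s.  Crank-pin speed |V_A| = rω = 11.801 m/s, perpendicular to OA.
Rod angle: sinφ = −(r/L) sinθ ⇒ φ = -15.346°; ω_rod = −rω cosθ/√(L²−r²sin²θ) = -31.668 rad/s.
V_P = V_A + ω_rod × AP, with AP = 0.0782 m along the rod.
Components: V_Px = −rω sinθ − a·ω_rod·sinφ = -11.253 m/s;  V_Py = rω cosθ + a·ω_rod·cosφ = +2.8034 m/s.
|V_P| = √(V_Px² + V_Py²) = 11.597 m/s.

11.6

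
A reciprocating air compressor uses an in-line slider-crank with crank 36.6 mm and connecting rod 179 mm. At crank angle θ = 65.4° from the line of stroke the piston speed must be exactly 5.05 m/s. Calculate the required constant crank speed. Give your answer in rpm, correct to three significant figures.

1330

For an in-line slider-crank, |v_piston| = rω|sinθ|·[1 + r cosθ/√(L² − r² sin²θ)].
With r = 0.0366 m, L = 0.179 m, θ = 65.4°: the bracketed kinematic factor |dx/dθ| = 0.036161 m.
ω = v/|dx/dθ| = 5.05/0.036161 = 139.65 rad/s.
N = 60ω/(2π) = 1333.6 rpm.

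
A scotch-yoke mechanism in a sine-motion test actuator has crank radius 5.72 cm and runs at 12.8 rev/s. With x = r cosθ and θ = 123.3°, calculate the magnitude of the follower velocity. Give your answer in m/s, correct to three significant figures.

ω = 80.42 rad/s (from 12.8 rev/s).
x = r cosθ ⇒ ẋ = −rω sinθ.
|v| = rω|sinθ| = 0.0572·80.42·|sin 123.3°| = 3.845 m/s.

3.84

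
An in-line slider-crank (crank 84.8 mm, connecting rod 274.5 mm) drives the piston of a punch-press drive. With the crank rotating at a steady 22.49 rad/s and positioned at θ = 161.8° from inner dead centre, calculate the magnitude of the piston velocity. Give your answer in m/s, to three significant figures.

0.420

ω = 22.49 rad/s
For an in-line slider-crank, x = r cosθ + √(L² − r² sin²θ), so v = −rω sinθ·[1 + r cosθ/√(L² − r² sin²θ)].
With r = 0.0848 m, L = 0.2745 m, θ = 161.8°: √(L² − r² sin²θ) = 0.27322 m.
v = −0.0848·22.49·0.31233·[1 + 0.0848·-0.94997/0.27322] = -0.42004 m/s.
|v| = 0.42004 m/s.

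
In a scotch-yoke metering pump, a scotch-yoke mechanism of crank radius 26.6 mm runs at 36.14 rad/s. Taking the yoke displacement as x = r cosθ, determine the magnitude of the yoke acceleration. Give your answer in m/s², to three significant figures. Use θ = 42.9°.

ω = 36.14 rad/s
x = r cosθ ⇒ ẍ = −rω² cosθ (ω constant).
|a| = rω²|cosθ| = 0.0266·(36.14)²·|cos 42.9°| = 25.45 m/s².

25.5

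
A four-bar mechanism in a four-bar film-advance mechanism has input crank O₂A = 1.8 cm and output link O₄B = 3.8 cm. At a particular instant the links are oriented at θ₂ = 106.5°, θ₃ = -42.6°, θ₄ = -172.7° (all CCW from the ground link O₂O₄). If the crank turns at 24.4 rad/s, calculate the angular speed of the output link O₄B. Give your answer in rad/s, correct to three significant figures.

7.76

ω₂ = 24.4 rad/s
Differentiating the loop-closure r₂e^{iθ₂}+r₃e^{iθ₃}=r₁+r₄e^{iθ₄} gives r₂ω₂e^{iθ₂}+r₃ω₃e^{iθ₃}=r₄ω₄e^{iθ₄}.
Eliminating the other unknown: ω₄ = r₂ω₂ sin(θ₂−θ₃) / [r₄ sin(θ₄−θ₃)].
Numerator sine = +0.51354; denominator sine = -0.76492.
Result = 0.018·24.4·(+0.51354) / (0.038·(-0.76492)) = -7.7596 rad/s; magnitude 7.7596 rad/s.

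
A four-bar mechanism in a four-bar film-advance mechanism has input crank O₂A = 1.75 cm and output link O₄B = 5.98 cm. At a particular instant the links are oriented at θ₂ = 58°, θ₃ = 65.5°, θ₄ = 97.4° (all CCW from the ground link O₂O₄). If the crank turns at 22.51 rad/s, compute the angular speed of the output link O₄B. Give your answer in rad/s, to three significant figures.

1.63

ω₂ = 22.51 rad/s
Differentiating the loop-closure r₂e^{iθ₂}+r₃e^{iθ₃}=r₁+r₄e^{iθ₄} gives r₂ω₂e^{iθ₂}+r₃ω₃e^{iθ₃}=r₄ω₄e^{iθ₄}.
Eliminating the other unknown: ω₄ = r₂ω₂ sin(θ₂−θ₃) / [r₄ sin(θ₄−θ₃)].
Numerator sine = -0.13053; denominator sine = +0.52844.
Result = 0.0175·22.51·(-0.13053) / (0.0598·(+0.52844)) = -1.6271 rad/s; magnitude 1.6271 rad/s.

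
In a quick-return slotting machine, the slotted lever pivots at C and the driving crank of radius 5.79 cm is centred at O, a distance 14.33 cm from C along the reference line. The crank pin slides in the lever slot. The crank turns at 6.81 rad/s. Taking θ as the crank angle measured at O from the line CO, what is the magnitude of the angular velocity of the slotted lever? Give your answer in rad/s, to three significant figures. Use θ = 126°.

0.735

ω = 6.81 rad/s
Crank pin A relative to C: A = (d + r cosθ, r sinθ); lever angle φ = atan2(r sinθ, d + r cosθ).
Differentiating tanφ: φ̇ = rω(d cosθ + r)/(d² + r² + 2dr cosθ).
d² + r² + 2dr cosθ = |CA|² = 0.0141335 m²;  d cosθ + r = -0.02633 m.
|ω_lever| = |0.0579·6.81·-0.02633| / 0.0141335 = 0.73455 rad/s.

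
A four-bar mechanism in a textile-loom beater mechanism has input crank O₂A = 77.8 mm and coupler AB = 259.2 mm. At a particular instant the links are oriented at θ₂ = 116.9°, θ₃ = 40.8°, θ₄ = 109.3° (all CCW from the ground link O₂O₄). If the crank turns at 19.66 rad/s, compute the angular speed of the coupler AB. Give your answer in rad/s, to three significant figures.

ω₂ = 19.66 rad/s
Differentiating the loop-closure r₂e^{iθ₂}+r₃e^{iθ₃}=r₁+r₄e^{iθ₄} gives r₂ω₂e^{iθ₂}+r₃ω₃e^{iθ₃}=r₄ω₄e^{iθ₄}.
Eliminating the other unknown: ω₃ = r₂ω₂ sin(θ₄−θ₂) / [r₃ sin(θ₃−θ₄)].
Numerator sine = -0.13226; denominator sine = -0.93042.
Result = 0.0778·19.66·(-0.13226) / (0.2592·(-0.93042)) = +0.83882 rad/s; magnitude 0.83882 rad/s.

0.839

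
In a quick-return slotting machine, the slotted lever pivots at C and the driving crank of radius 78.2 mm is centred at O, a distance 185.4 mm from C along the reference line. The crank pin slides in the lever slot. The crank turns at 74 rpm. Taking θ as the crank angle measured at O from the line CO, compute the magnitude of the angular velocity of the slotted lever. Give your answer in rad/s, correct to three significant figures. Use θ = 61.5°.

1.86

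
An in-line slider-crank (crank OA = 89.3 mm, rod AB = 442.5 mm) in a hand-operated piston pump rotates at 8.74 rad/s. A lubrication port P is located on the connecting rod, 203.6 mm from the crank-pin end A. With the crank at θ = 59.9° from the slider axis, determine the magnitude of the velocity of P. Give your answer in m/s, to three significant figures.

0.738

ω = 8.74 rad/s.  Crank-pin speed |V_A| = rω = 0.78048 m/s, perpendicular to OA.
Rod angle: sinφ = −(r/L) sinθ ⇒ φ = -10.055°; ω_rod = −rω cosθ/√(L²−r²sin²θ) = -0.89836 rad/s.
V_P = V_A + ω_rod × AP, with AP = 0.2036 m along the rod.
Components: V_Px = −rω sinθ − a·ω_rod·sinφ = -0.70717 m/s;  V_Py = rω cosθ + a·ω_rod·cosφ = +0.21132 m/s.
|V_P| = √(V_Px² + V_Py²) = 0.73807 m/s.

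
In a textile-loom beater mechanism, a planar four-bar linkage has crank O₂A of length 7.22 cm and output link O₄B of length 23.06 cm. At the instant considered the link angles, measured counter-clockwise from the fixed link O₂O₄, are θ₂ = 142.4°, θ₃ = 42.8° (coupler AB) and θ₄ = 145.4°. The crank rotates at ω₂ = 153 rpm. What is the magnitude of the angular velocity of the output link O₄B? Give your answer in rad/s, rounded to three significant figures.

5.07

ω₂ = 16.02 rad/s (from 153 rpm).
Differentiating the loop-closure r₂e^{iθ₂}+r₃e^{iθ₃}=r₁+r₄e^{iθ₄} gives r₂ω₂e^{iθ₂}+r₃ω₃e^{iθ₃}=r₄ω₄e^{iθ₄}.
Eliminating the other unknown: ω₄ = r₂ω₂ sin(θ₂−θ₃) / [r₄ sin(θ₄−θ₃)].
Numerator sine = +0.98600; denominator sine = +0.97592.
Result = 0.0722·16.02·(+0.98600) / (0.2306·(+0.97592)) = +5.0683 rad/s; magnitude 5.0683 rad/s.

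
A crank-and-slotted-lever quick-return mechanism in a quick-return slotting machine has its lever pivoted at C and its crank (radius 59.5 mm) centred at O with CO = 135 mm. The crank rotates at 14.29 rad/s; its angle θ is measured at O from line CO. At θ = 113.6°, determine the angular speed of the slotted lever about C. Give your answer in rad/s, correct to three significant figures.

ω = 14.29 rad/s
Crank pin A relative to C: A = (d + r cosθ, r sinθ); lever angle φ = atan2(r sinθ, d + r cosθ).
Differentiating tanφ: φ̇ = rω(d cosθ + r)/(d² + r² + 2dr cosθ).
d² + r² + 2dr cosθ = |CA|² = 0.0153336 m²;  d cosθ + r = +0.0054529 m.
|ω_lever| = |0.0595·14.29·+0.0054529| / 0.0153336 = 0.30236 rad/s.

0.302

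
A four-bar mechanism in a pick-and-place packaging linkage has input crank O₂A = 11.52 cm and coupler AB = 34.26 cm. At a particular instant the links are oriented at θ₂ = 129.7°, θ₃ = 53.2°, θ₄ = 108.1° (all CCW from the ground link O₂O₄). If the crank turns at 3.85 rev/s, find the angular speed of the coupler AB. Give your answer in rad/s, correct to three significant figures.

ω₂ = 24.19 rad/s (from 3.85 rev/s).
Differentiating the loop-closure r₂e^{iθ₂}+r₃e^{iθ₃}=r₁+r₄e^{iθ₄} gives r₂ω₂e^{iθ₂}+r₃ω₃e^{iθ₃}=r₄ω₄e^{iθ₄}.
Eliminating the other unknown: ω₃ = r₂ω₂ sin(θ₄−θ₂) / [r₃ sin(θ₃−θ₄)].
Numerator sine = -0.36812; denominator sine = -0.81815.
Result = 0.1152·24.19·(-0.36812) / (0.3426·(-0.81815)) = +3.6599 rad/s; magnitude 3.6599 rad/s.

3.66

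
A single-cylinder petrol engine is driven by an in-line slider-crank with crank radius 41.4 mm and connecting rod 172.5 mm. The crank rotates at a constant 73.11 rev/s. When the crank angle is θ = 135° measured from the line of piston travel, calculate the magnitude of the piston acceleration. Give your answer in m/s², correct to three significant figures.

ω = 2π·73.1 = 459.4 rad/s
x(θ) = r cosθ + √(L² − r² sin²θ); with ω constant, a = ω²·d²x/dθ².
d²x/dθ² = −r cosθ − r²(cos2θ)/√u − r⁴ sin²2θ/(4u^{3/2}),  u = L² − r² sin²θ = 0.0288993 m².
Substituting r = 0.0414 m, L = 0.1725 m, θ = 135°: d²x/dθ² = +0.029125 m.
a = ω²·d²x/dθ² = (459.4)²·(+0.029125) = +6145.8 m/s²;  |a| = 6145.8 m/s².

6150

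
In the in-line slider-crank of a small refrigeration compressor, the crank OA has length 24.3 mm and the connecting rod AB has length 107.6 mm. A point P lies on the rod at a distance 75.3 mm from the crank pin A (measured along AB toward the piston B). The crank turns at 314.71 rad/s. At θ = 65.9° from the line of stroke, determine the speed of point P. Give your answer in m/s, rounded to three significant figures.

ω = 314.7 rad/s.  Crank-pin speed |V_A| = rω = 7.6475 m/s, perpendicular to OA.
Rod angle: sinφ = −(r/L) sinθ ⇒ φ = -11.897°; ω_rod = −rω cosθ/√(L²−r²sin²θ) = -29.658 rad/s.
V_P = V_A + ω_rod × AP, with AP = 0.0753 m along the rod.
Components: V_Px = −rω sinθ − a·ω_rod·sinφ = -7.4412 m/s;  V_Py = rω cosθ + a·ω_rod·cosφ = +0.93739 m/s.
|V_P| = √(V_Px² + V_Py²) = 7.5001 m/s.

7.50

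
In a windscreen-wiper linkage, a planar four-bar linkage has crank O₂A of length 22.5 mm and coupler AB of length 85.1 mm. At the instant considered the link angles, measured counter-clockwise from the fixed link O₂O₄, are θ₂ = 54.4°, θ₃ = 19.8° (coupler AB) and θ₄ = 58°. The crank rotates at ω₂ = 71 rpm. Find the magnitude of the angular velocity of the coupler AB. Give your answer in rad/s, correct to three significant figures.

0.200

ω₂ = 7.435 rad/s (from 71 rpm).
Differentiating the loop-closure r₂e^{iθ₂}+r₃e^{iθ₃}=r₁+r₄e^{iθ₄} gives r₂ω₂e^{iθ₂}+r₃ω₃e^{iθ₃}=r₄ω₄e^{iθ₄}.
Eliminating the other unknown: ω₃ = r₂ω₂ sin(θ₄−θ₂) / [r₃ sin(θ₃−θ₄)].
Numerator sine = +0.06279; denominator sine = -0.61841.
Result = 0.0225·7.435·(+0.06279) / (0.0851·(-0.61841)) = -0.1996 rad/s; magnitude 0.1996 rad/s.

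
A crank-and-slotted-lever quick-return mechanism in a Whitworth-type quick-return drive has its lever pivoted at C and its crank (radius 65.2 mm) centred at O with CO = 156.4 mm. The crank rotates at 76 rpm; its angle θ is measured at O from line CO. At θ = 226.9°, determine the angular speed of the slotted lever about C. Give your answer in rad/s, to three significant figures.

1.46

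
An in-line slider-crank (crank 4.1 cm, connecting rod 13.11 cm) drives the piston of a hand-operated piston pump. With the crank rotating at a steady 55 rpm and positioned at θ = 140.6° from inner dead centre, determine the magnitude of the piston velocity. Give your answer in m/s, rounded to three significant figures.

0.113

ω = 2π·55/60 = 5.76 rad/s
For an in-line slider-crank, x = r cosθ + √(L² − r² sin²θ), so v = −rω sinθ·[1 + r cosθ/√(L² − r² sin²θ)].
With r = 0.041 m, L = 0.1311 m, θ = 140.6°: √(L² − r² sin²θ) = 0.12849 m.
v = −0.041·5.76·0.63473·[1 + 0.041·-0.77273/0.12849] = -0.11293 m/s.
|v| = 0.11293 m/s.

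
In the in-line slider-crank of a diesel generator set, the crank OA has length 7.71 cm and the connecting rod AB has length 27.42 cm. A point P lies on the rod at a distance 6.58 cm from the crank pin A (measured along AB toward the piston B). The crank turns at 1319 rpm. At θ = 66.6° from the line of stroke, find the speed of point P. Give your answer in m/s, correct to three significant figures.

ω = 138.1 rad/s.  Crank-pin speed |V_A| = rω = 10.649 m/s, perpendicular to OA.
Rod angle: sinφ = −(r/L) sinθ ⇒ φ = -14.955°; ω_rod = −rω cosθ/√(L²−r²sin²θ) = -15.965 rad/s.
V_P = V_A + ω_rod × AP, with AP = 0.0658 m along the rod.
Components: V_Px = −rω sinθ − a·ω_rod·sinφ = -10.045 m/s;  V_Py = rω cosθ + a·ω_rod·cosφ = +3.2145 m/s.
|V_P| = √(V_Px² + V_Py²) = 10.546 m/s.

10.5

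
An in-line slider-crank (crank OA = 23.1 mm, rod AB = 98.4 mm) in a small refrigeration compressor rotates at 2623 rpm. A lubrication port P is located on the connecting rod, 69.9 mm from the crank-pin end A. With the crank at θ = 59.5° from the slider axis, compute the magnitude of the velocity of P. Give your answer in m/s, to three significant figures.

ω = 274.7 rad/s.  Crank-pin speed |V_A| = rω = 6.3451 m/s, perpendicular to OA.
Rod angle: sinφ = −(r/L) sinθ ⇒ φ = -11.670°; ω_rod = −rω cosθ/√(L²−r²sin²θ) = -33.418 rad/s.
V_P = V_A + ω_rod × AP, with AP = 0.0699 m along the rod.
Components: V_Px = −rω sinθ − a·ω_rod·sinφ = -5.9396 m/s;  V_Py = rω cosθ + a·ω_rod·cosφ = +0.93273 m/s.
|V_P| = √(V_Px² + V_Py²) = 6.0124 m/s.

6.01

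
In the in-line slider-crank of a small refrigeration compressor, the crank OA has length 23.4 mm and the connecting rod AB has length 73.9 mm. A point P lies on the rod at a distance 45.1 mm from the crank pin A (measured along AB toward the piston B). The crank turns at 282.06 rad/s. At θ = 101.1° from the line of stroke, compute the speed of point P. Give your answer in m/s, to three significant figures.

ω = 282.1 rad/s.  Crank-pin speed |V_A| = rω = 6.6002 m/s, perpendicular to OA.
Rod angle: sinφ = −(r/L) sinθ ⇒ φ = -18.103°; ω_rod = −rω cosθ/√(L²−r²sin²θ) = +18.09 rad/s.
V_P = V_A + ω_rod × AP, with AP = 0.0451 m along the rod.
Components: V_Px = −rω sinθ − a·ω_rod·sinφ = -6.2232 m/s;  V_Py = rω cosθ + a·ω_rod·cosφ = -0.49521 m/s.
|V_P| = √(V_Px² + V_Py²) = 6.2429 m/s.

6.24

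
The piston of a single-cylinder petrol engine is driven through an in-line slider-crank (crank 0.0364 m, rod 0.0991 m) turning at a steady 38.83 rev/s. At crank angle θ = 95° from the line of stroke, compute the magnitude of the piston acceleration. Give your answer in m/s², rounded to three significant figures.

1030

ω = 2π·38.8 = 244 rad/s
x(θ) = r cosθ + √(L² − r² sin²θ); with ω constant, a = ω²·d²x/dθ².
d²x/dθ² = −r cosθ − r²(cos2θ)/√u − r⁴ sin²2θ/(4u^{3/2}),  u = L² − r² sin²θ = 0.00850591 m².
Substituting r = 0.0364 m, L = 0.0991 m, θ = 95°: d²x/dθ² = +0.017304 m.
a = ω²·d²x/dθ² = (244)²·(+0.017304) = +1030 m/s²;  |a| = 1030 m/s².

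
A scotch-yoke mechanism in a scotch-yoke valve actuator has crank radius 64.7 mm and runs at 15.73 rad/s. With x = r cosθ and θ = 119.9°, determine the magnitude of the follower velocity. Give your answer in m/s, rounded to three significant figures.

ω = 15.73 rad/s
x = r cosθ ⇒ ẋ = −rω sinθ.
|v| = rω|sinθ| = 0.0647·15.73·|sin 119.9°| = 0.88227 m/s.

0.882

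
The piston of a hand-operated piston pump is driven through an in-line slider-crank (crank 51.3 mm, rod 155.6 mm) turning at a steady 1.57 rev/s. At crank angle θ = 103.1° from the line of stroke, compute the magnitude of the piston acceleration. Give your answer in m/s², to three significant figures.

2.68

ω = 2π·1.57 = 9.865 rad/s
x(θ) = r cosθ + √(L² − r² sin²θ); with ω constant, a = ω²·d²x/dθ².
d²x/dθ² = −r cosθ − r²(cos2θ)/√u − r⁴ sin²2θ/(4u^{3/2}),  u = L² − r² sin²θ = 0.0217149 m².
Substituting r = 0.0513 m, L = 0.1556 m, θ = 103.1°: d²x/dθ² = +0.027546 m.
a = ω²·d²x/dθ² = (9.865)²·(+0.027546) = +2.6805 m/s²;  |a| = 2.6805 m/s².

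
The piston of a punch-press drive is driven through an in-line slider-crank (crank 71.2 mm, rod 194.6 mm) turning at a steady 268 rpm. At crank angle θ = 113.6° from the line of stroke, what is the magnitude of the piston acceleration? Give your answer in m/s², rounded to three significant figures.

ω = 2π·268/60 = 28.06 rad/s
x(θ) = r cosθ + √(L² − r² sin²θ); with ω constant, a = ω²·d²x/dθ².
d²x/dθ² = −r cosθ − r²(cos2θ)/√u − r⁴ sin²2θ/(4u^{3/2}),  u = L² − r² sin²θ = 0.0336122 m².
Substituting r = 0.0712 m, L = 0.1946 m, θ = 113.6°: d²x/dθ² = +0.046731 m.
a = ω²·d²x/dθ² = (28.06)²·(+0.046731) = +36.807 m/s²;  |a| = 36.807 m/s².

36.8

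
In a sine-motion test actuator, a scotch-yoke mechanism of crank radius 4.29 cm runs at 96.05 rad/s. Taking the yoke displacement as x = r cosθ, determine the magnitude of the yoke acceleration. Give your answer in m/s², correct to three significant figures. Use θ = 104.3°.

97.8

ω = 96.05 rad/s
x = r cosθ ⇒ ẍ = −rω² cosθ (ω constant).
|a| = rω²|cosθ| = 0.0429·(96.05)²·|cos 104.3°| = 97.757 m/s².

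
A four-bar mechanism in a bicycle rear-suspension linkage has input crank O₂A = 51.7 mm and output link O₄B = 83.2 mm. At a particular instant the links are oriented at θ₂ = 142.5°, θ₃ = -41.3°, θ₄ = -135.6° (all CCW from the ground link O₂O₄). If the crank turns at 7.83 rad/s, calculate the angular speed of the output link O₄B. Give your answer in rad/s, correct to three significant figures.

0.323

ω₂ = 7.83 rad/s
Differentiating the loop-closure r₂e^{iθ₂}+r₃e^{iθ₃}=r₁+r₄e^{iθ₄} gives r₂ω₂e^{iθ₂}+r₃ω₃e^{iθ₃}=r₄ω₄e^{iθ₄}.
Eliminating the other unknown: ω₄ = r₂ω₂ sin(θ₂−θ₃) / [r₄ sin(θ₄−θ₃)].
Numerator sine = -0.06627; denominator sine = -0.99719.
Result = 0.0517·7.83·(-0.06627) / (0.0832·(-0.99719)) = +0.32337 rad/s; magnitude 0.32337 rad/s.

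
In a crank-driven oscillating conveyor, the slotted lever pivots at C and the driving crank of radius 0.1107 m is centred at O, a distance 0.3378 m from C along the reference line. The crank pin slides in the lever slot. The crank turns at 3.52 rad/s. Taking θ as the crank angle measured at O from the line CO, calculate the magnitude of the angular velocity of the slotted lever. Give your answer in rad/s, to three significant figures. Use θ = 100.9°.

ω = 3.52 rad/s
Crank pin A relative to C: A = (d + r cosθ, r sinθ); lever angle φ = atan2(r sinθ, d + r cosθ).
Differentiating tanφ: φ̇ = rω(d cosθ + r)/(d² + r² + 2dr cosθ).
d² + r² + 2dr cosθ = |CA|² = 0.112221 m²;  d cosθ + r = +0.046824 m.
|ω_lever| = |0.1107·3.52·+0.046824| / 0.112221 = 0.16258 rad/s.

0.163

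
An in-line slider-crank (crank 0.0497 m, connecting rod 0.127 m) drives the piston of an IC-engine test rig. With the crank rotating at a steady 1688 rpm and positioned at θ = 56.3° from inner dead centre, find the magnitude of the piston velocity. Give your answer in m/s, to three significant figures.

ω = 2π·1688/60 = 176.8 rad/s
For an in-line slider-crank, x = r cosθ + √(L² − r² sin²θ), so v = −rω sinθ·[1 + r cosθ/√(L² − r² sin²θ)].
With r = 0.0497 m, L = 0.127 m, θ = 56.3°: √(L² − r² sin²θ) = 0.12008 m.
v = −0.0497·176.8·0.83195·[1 + 0.0497·0.55484/0.12008] = -8.9874 m/s.
|v| = 8.9874 m/s.

8.99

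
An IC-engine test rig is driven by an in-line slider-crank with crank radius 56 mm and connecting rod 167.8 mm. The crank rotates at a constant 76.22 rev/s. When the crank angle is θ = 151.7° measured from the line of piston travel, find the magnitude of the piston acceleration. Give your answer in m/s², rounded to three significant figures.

8830

ω = 2π·76.2 = 478.9 rad/s
x(θ) = r cosθ + √(L² − r² sin²θ); with ω constant, a = ω²·d²x/dθ².
d²x/dθ² = −r cosθ − r²(cos2θ)/√u − r⁴ sin²2θ/(4u^{3/2}),  u = L² − r² sin²θ = 0.027452 m².
Substituting r = 0.056 m, L = 0.1678 m, θ = 151.7°: d²x/dθ² = +0.038511 m.
a = ω²·d²x/dθ² = (478.9)²·(+0.038511) = +8832.4 m/s²;  |a| = 8832.4 m/s².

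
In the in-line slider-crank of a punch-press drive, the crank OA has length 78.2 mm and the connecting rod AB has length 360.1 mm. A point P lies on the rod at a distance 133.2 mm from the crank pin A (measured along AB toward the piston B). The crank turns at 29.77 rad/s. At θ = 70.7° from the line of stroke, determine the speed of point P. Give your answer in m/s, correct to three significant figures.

2.31

ω = 29.77 rad/s.  Crank-pin speed |V_A| = rω = 2.328 m/s, perpendicular to OA.
Rod angle: sinφ = −(r/L) sinθ ⇒ φ = -11.827°; ω_rod = −rω cosθ/√(L²−r²sin²θ) = -2.1831 rad/s.
V_P = V_A + ω_rod × AP, with AP = 0.1332 m along the rod.
Components: V_Px = −rω sinθ − a·ω_rod·sinφ = -2.2568 m/s;  V_Py = rω cosθ + a·ω_rod·cosφ = +0.48483 m/s.
|V_P| = √(V_Px² + V_Py²) = 2.3083 m/s.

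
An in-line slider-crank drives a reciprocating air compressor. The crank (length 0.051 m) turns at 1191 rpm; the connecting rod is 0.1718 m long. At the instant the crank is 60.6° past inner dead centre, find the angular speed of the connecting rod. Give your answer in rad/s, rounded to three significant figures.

18.8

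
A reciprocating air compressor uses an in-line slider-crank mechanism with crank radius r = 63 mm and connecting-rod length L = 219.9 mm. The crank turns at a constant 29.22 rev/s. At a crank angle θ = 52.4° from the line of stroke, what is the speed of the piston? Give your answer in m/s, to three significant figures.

10.8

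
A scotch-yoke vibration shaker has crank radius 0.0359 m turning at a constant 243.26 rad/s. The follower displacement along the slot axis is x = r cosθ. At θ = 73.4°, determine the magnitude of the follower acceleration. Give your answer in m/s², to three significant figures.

ω = 243.3 rad/s
x = r cosθ ⇒ ẍ = −rω² cosθ (ω constant).
|a| = rω²|cosθ| = 0.0359·(243.3)²·|cos 73.4°| = 606.92 m/s².

607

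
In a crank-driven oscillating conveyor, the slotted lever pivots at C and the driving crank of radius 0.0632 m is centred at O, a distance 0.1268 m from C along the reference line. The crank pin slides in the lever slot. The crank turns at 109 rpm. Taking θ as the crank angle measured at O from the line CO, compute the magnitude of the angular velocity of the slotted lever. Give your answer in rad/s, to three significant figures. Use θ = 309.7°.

ω = 11.41 rad/s (from 109 rpm).
Crank pin A relative to C: A = (d + r cosθ, r sinθ); lever angle φ = atan2(r sinθ, d + r cosθ).
Differentiating tanφ: φ̇ = rω(d cosθ + r)/(d² + r² + 2dr cosθ).
d² + r² + 2dr cosθ = |CA|² = 0.0303103 m²;  d cosθ + r = +0.1442 m.
|ω_lever| = |0.0632·11.41·+0.1442| / 0.0303103 = 3.4319 rad/s.

3.43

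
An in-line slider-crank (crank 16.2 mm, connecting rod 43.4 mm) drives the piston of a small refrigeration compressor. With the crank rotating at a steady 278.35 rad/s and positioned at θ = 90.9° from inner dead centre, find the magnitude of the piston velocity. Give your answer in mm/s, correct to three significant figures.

4480

ω = 278.4 rad/s
For an in-line slider-crank, x = r cosθ + √(L² − r² sin²θ), so v = −rω sinθ·[1 + r cosθ/√(L² − r² sin²θ)].
With r = 0.0162 m, L = 0.0434 m, θ = 90.9°: √(L² − r² sin²θ) = 0.040264 m.
v = −0.0162·278.4·0.99988·[1 + 0.0162·-0.01571/0.040264] = -4.4802 m/s.
|v| = 4.4802 m/s = 4480.2 mm/s.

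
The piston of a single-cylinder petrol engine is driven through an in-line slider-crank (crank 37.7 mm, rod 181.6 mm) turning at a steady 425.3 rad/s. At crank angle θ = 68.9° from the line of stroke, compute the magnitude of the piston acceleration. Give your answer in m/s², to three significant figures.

ω = 425.3 rad/s
x(θ) = r cosθ + √(L² − r² sin²θ); with ω constant, a = ω²·d²x/dθ².
d²x/dθ² = −r cosθ − r²(cos2θ)/√u − r⁴ sin²2θ/(4u^{3/2}),  u = L² − r² sin²θ = 0.0317415 m².
Substituting r = 0.0377 m, L = 0.1816 m, θ = 68.9°: d²x/dθ² = -0.0077024 m.
a = ω²·d²x/dθ² = (425.3)²·(-0.0077024) = -1393.2 m/s²;  |a| = 1393.2 m/s².

1390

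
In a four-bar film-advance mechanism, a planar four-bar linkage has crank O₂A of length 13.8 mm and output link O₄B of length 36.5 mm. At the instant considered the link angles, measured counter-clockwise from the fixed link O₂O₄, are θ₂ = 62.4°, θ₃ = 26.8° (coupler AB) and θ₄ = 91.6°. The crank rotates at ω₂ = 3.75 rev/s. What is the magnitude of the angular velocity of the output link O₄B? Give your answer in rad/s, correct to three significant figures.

ω₂ = 23.56 rad/s (from 3.75 rev/s).
Differentiating the loop-closure r₂e^{iθ₂}+r₃e^{iθ₃}=r₁+r₄e^{iθ₄} gives r₂ω₂e^{iθ₂}+r₃ω₃e^{iθ₃}=r₄ω₄e^{iθ₄}.
Eliminating the other unknown: ω₄ = r₂ω₂ sin(θ₂−θ₃) / [r₄ sin(θ₄−θ₃)].
Numerator sine = +0.58212; denominator sine = +0.90483.
Result = 0.0138·23.56·(+0.58212) / (0.0365·(+0.90483)) = +5.7312 rad/s; magnitude 5.7312 rad/s.

5.73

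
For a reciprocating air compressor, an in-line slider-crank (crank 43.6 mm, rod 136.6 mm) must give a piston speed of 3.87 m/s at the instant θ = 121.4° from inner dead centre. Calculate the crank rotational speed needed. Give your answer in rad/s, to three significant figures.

126

For an in-line slider-crank, |v_piston| = rω|sinθ|·[1 + r cosθ/√(L² − r² sin²θ)].
With r = 0.0436 m, L = 0.1366 m, θ = 121.4°: the bracketed kinematic factor |dx/dθ| = 0.030783 m.
ω = v/|dx/dθ| = 3.87/0.030783 = 125.72 rad/s.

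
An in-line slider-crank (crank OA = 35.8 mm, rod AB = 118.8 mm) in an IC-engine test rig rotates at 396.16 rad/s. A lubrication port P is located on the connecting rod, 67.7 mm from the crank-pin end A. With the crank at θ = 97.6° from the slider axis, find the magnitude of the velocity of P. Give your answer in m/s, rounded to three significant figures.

ω = 396.2 rad/s.  Crank-pin speed |V_A| = rω = 14.183 m/s, perpendicular to OA.
Rod angle: sinφ = −(r/L) sinθ ⇒ φ = -17.380°; ω_rod = −rω cosθ/√(L²−r²sin²θ) = +16.544 rad/s.
V_P = V_A + ω_rod × AP, with AP = 0.0677 m along the rod.
Components: V_Px = −rω sinθ − a·ω_rod·sinφ = -13.723 m/s;  V_Py = rω cosθ + a·ω_rod·cosφ = -0.80682 m/s.
|V_P| = √(V_Px² + V_Py²) = 13.747 m/s.

13.7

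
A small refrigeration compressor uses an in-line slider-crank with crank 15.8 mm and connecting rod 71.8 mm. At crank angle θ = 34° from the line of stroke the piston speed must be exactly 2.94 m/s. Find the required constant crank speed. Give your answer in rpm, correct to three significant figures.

For an in-line slider-crank, |v_piston| = rω|sinθ|·[1 + r cosθ/√(L² − r² sin²θ)].
With r = 0.0158 m, L = 0.0718 m, θ = 34°: the bracketed kinematic factor |dx/dθ| = 0.010459 m.
ω = v/|dx/dθ| = 2.94/0.010459 = 281.09 rad/s.
N = 60ω/(2π) = 2684.2 rpm.

2680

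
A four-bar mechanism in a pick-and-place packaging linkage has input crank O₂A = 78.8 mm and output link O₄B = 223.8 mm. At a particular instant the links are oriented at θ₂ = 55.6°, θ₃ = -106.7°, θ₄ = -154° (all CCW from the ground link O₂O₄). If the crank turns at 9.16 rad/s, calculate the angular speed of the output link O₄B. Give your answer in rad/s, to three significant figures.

1.33

ω₂ = 9.16 rad/s
Differentiating the loop-closure r₂e^{iθ₂}+r₃e^{iθ₃}=r₁+r₄e^{iθ₄} gives r₂ω₂e^{iθ₂}+r₃ω₃e^{iθ₃}=r₄ω₄e^{iθ₄}.
Eliminating the other unknown: ω₄ = r₂ω₂ sin(θ₂−θ₃) / [r₄ sin(θ₄−θ₃)].
Numerator sine = +0.30403; denominator sine = -0.73491.
Result = 0.0788·9.16·(+0.30403) / (0.2238·(-0.73491)) = -1.3343 rad/s; magnitude 1.3343 rad/s.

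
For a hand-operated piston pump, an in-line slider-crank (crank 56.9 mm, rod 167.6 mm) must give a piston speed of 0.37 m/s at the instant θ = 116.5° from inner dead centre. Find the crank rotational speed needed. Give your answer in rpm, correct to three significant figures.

For an in-line slider-crank, |v_piston| = rω|sinθ|·[1 + r cosθ/√(L² − r² sin²θ)].
With r = 0.0569 m, L = 0.1676 m, θ = 116.5°: the bracketed kinematic factor |dx/dθ| = 0.042825 m.
ω = v/|dx/dθ| = 0.37/0.042825 = 8.6398 rad/s.
N = 60ω/(2π) = 82.504 rpm.

82.5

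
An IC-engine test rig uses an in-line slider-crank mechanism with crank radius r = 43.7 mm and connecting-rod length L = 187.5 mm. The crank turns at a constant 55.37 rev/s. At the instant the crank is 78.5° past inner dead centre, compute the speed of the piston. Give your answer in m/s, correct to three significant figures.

15.6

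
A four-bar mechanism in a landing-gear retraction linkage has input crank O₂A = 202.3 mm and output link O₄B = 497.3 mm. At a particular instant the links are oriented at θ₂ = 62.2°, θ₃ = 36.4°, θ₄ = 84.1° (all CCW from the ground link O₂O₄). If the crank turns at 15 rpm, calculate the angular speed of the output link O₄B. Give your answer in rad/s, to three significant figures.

0.376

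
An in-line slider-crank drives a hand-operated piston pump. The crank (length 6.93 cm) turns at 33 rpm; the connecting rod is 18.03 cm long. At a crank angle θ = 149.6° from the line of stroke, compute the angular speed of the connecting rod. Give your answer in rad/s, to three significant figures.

1.17

ω = 3.456 rad/s (converted from 33 rpm).
The rod makes angle φ with the slider axis where L sinφ = r sinθ; differentiating, L cosφ·φ̇ = r ω cosθ.
L cosφ = √(L² − r² sin²θ) = 0.17686 m.
|ω_rod| = r ω |cosθ| / √(L² − r² sin²θ) = 0.0693·3.456·0.86251/0.17686 = 1.1679 rad/s.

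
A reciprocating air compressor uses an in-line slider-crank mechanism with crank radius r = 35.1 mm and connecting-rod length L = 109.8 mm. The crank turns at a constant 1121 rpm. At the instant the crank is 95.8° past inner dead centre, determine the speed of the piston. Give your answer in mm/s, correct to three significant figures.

3960

ω = 2π·1121/60 = 117.4 rad/s
For an in-line slider-crank, x = r cosθ + √(L² − r² sin²θ), so v = −rω sinθ·[1 + r cosθ/√(L² − r² sin²θ)].
With r = 0.0351 m, L = 0.1098 m, θ = 95.8°: √(L² − r² sin²θ) = 0.1041 m.
v = −0.0351·117.4·0.99488·[1 + 0.0351·-0.10106/0.1041] = -3.9596 m/s.
|v| = 3.9596 m/s = 3959.6 mm/s.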